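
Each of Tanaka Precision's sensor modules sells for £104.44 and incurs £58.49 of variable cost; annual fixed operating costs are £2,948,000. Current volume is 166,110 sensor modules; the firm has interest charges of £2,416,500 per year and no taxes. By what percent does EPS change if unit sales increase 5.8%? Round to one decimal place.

+19.5%

At 166,110 units, contribution = 166,110 × £45.95 = £7,632,754.50.
Subtracting fixed costs: EBIT = £7,632,754.50 − £2,948,000 = £4,684,754.50.
Interest = £2,416,500.00, so EBIT − I = £2,268,254.50.
Degree of combined leverage = contribution ÷ (EBIT − I) = £7,632,754.50 ÷ £2,268,254.50 = 3.3650.
%ΔEPS = DCL × %ΔSales = 3.3650 × +5.8% = +19.5%.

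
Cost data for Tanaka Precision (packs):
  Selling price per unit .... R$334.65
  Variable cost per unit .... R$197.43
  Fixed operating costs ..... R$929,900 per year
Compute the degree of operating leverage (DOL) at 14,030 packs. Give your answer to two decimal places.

1.93

At 14,030 units, contribution = 14,030 × R$137.22 = R$1,925,196.60.
Subtracting fixed costs: EBIT = R$1,925,196.60 − R$929,900 = R$995,296.60.
DOL = contribution ÷ EBIT = R$1,925,196.60 ÷ R$995,296.60 = 1.9343.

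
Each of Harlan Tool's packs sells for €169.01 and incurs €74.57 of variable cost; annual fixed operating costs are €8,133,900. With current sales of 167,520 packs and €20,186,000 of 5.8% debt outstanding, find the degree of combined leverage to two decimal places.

2.43

Total contribution margin = 167,520 × €94.44 = €15,820,588.80.
Subtracting fixed costs: EBIT = €15,820,588.80 − €8,133,900 = €7,686,688.80. Interest = €1,170,788.00.
DOL = €15,820,588.80 ÷ €7,686,688.80 = 2.0582; DFL = €7,686,688.80 ÷ €6,515,900.80 = 1.1797.
Combined leverage = 2.0582 × 1.1797 = 2.4281.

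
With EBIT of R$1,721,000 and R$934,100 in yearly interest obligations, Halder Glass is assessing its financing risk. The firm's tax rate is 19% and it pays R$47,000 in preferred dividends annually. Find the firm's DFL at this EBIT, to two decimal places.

Interest = R$934,100.00.
Pre-tax preferred-dividend burden = R$47,000 ÷ (1 − 0.19) = R$58,024.69.
DFL = EBIT ÷ [EBIT − I − D_p/(1−t)] = R$1,721,000 ÷ [R$1,721,000 − R$934,100.00 − R$58,024.69] = R$1,721,000 ÷ R$728,875.31 = 2.3612.

2.36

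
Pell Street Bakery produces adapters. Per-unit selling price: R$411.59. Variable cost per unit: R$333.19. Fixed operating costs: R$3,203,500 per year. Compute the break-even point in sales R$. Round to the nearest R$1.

CM per unit = R$411.59 − R$333.19 = R$78.40; CM ratio = R$78.40 / R$411.59 = 0.1905.
Break-even sales = FC ÷ CM ratio = R$3,203,500 × R$411.59 / R$78.40 = R$16,817,966.

R$16,817,966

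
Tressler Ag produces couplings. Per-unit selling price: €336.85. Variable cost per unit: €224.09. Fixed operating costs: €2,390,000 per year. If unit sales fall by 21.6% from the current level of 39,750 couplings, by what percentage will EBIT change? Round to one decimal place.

Contribution at this volume is 39,750 × €112.76 = €4,482,210.00.
Operating income = contribution − fixed costs = €4,482,210.00 − €2,390,000 = €2,092,210.00.
So DOL = total CM / EBIT = €4,482,210.00 / €2,092,210.00 = 2.1423.
%ΔEBIT = DOL × %ΔSales = 2.1423 × -21.6% = -46.3%.

-46.3%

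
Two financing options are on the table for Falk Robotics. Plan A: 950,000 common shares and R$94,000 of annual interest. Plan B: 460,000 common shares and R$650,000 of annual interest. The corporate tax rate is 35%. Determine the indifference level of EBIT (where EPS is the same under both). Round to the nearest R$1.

R$1,171,959

Set EPS_A = EPS_B: (EBIT − R$94,000)(1 − 0.35) ÷ 950,000 = (EBIT − R$650,000)(1 − 0.35) ÷ 460,000.
Cancelling (1 − t) and cross-multiplying: 460,000·(EBIT − 94,000) = 950,000·(EBIT − 650,000).
Solving, EBIT = (650,000·950,000 − 94,000·460,000) / (950,000 − 460,000) = 574,260,000,000 / 490,000 = 1,171,959.18.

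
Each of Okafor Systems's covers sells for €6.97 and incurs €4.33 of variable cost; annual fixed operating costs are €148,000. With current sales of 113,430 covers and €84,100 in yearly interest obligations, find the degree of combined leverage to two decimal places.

Total contribution margin = 113,430 × €2.64 = €299,455.20.
Operating income = contribution − fixed costs = €299,455.20 − €148,000 = €151,455.20. Interest = €84,100.00, so EBIT − I = €67,355.20.
DCL = contribution ÷ (EBIT − I) = €299,455.20 ÷ €67,355.20 = 4.4459.

4.45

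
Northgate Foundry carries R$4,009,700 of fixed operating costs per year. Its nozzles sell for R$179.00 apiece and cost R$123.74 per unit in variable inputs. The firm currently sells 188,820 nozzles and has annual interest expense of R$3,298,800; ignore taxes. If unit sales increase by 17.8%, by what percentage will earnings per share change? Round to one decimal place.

+59.4%

Total contribution margin = 188,820 × R$55.26 = R$10,434,193.20.
Operating income = contribution − fixed costs = R$10,434,193.20 − R$4,009,700 = R$6,424,493.20.
After interest of R$3,298,800.00, pre-tax earnings = R$3,125,693.20.
Degree of combined leverage = contribution ÷ (EBIT − I) = R$10,434,193.20 ÷ R$3,125,693.20 = 3.3382.
EPS therefore changes by 3.3382 × (+17.8%) = +59.4%.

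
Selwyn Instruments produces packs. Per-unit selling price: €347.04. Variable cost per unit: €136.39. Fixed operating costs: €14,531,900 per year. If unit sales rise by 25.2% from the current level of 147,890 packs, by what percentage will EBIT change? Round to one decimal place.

+47.2%

Contribution at this volume is 147,890 × €210.65 = €31,153,028.50.
Operating income = contribution − fixed costs = €31,153,028.50 − €14,531,900 = €16,621,128.50.
Degree of operating leverage = €31,153,028.50 / €16,621,128.50 = 1.8743.
So EBIT moves 1.8743 × (+25.2%) = +47.2%.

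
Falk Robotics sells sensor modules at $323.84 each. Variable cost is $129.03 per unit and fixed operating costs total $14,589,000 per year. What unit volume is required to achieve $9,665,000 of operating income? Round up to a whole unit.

Each unit contributes $323.84 − $129.03 = $194.81.
Required volume = (fixed costs + target profit) ÷ CM = ($14,589,000 + $9,665,000) ÷ $194.81 = 124,500.80, so 124,501 sensor modules.

124,501 sensor modules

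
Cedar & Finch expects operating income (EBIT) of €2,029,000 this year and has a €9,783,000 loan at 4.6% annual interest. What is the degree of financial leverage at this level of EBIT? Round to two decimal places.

1.29

Interest = €450,018.00.
Degree of financial leverage = EBIT / (EBIT − interest) = €2,029,000 / €1,578,982.00 = 1.2850.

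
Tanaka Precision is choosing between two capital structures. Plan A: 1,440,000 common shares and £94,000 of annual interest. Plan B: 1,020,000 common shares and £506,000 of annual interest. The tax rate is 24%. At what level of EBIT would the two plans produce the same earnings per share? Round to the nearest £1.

At indifference, (EBIT − 94,000)(1 − t)/1,440,000 = (EBIT − 506,000)(1 − t)/1,020,000.
The (1 − t) factor cancels: (EBIT − 94,000) × 1,020,000 = (EBIT − 506,000) × 1,440,000.
EBIT × (1,440,000 − 1,020,000) = 506,000 × 1,440,000 − 94,000 × 1,020,000 = 632,760,000,000, so EBIT = 632,760,000,000 ÷ 420,000 = 1,506,571.43.

£1,506,571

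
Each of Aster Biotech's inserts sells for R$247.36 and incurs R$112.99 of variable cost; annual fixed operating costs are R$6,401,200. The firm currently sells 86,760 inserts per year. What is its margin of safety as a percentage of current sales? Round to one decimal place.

Contribution margin per unit = R$247.36 − R$112.99 = R$134.37. Break-even units = R$6,401,200 ÷ R$134.37 = 47,638.61; break-even revenue = 47,638.61 × R$247.36 = R$11,783,886.52.
Current sales = 86,760 × R$247.36 = R$21,460,953.60.
Margin of safety = (R$21,460,953.60 − R$11,783,886.52) ÷ R$21,460,953.60 = 45.1%.

45.1%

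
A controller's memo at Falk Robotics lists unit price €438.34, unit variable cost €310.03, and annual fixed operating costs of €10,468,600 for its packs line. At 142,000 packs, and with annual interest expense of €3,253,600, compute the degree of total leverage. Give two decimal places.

4.05

Contribution at this volume is 142,000 × €128.31 = €18,220,020.00.
Operating income = contribution − fixed costs = €18,220,020.00 − €10,468,600 = €7,751,420.00. Interest = €3,253,600.00.
DOL = €18,220,020.00 ÷ €7,751,420.00 = 2.3505; DFL = €7,751,420.00 ÷ €4,497,820.00 = 1.7234.
DCL = DOL × DFL = 2.3505 × 1.7234 = 4.0509.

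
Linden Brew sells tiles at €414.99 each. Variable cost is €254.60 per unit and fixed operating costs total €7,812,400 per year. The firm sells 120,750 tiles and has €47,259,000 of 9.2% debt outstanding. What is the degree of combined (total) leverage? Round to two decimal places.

2.69

Contribution at this volume is 120,750 × €160.39 = €19,367,092.50.
EBIT = €19,367,092.50 − €7,812,400 = €11,554,692.50. Interest = €4,347,828.00, so EBIT − I = €7,206,864.50.
DCL = contribution ÷ (EBIT − I) = €19,367,092.50 ÷ €7,206,864.50 = 2.6873.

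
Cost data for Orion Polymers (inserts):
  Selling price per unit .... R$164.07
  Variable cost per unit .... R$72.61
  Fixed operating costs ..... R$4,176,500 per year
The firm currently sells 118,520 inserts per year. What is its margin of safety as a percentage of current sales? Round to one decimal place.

Unit CM = price − variable cost = R$164.07 − R$72.61 = R$91.46. Break-even units = R$4,176,500 ÷ R$91.46 = 45,664.77; break-even revenue = 45,664.77 × R$164.07 = R$7,492,219.06.
Current sales = 118,520 × R$164.07 = R$19,445,576.40.
Margin of safety = (R$19,445,576.40 − R$7,492,219.06) ÷ R$19,445,576.40 = 61.5%.

61.5%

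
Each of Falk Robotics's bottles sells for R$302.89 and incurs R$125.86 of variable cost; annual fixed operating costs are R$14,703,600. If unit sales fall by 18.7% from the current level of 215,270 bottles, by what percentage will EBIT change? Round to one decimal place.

Contribution at this volume is 215,270 × R$177.03 = R$38,109,248.10.
Operating income = contribution − fixed costs = R$38,109,248.10 − R$14,703,600 = R$23,405,648.10.
So DOL = total CM / EBIT = R$38,109,248.10 / R$23,405,648.10 = 1.6282.
Operating income changes by 1.6282 × -18.7% = -30.4%.

-30.4%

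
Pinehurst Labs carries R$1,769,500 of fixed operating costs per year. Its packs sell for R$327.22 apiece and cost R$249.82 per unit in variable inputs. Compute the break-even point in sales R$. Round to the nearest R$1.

R$7,480,824

CM per unit = R$327.22 − R$249.82 = R$77.40; CM ratio = R$77.40 / R$327.22 = 0.2365.
Break-even revenue = fixed costs × price ÷ CM = R$1,769,500 × R$327.22 ÷ R$77.40 = R$7,480,824.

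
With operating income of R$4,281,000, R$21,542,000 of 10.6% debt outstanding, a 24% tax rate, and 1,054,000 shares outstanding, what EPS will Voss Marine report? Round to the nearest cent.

Interest = R$2,283,452.00, so EBT = R$4,281,000 − R$2,283,452.00 = R$1,997,548.00.
After tax at 24%: net income = R$1,997,548.00 × 0.76 = R$1,518,136.48.
EPS = R$1,518,136.48 ÷ 1,054,000 = R$1.44.

R$1.44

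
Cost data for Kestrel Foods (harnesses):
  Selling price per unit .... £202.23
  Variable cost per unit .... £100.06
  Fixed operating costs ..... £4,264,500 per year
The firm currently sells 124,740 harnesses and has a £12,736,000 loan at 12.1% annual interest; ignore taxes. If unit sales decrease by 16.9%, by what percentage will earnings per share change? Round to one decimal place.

Total contribution margin = 124,740 × £102.17 = £12,744,685.80.
Operating income = contribution − fixed costs = £12,744,685.80 − £4,264,500 = £8,480,185.80.
After interest of £1,541,056.00, pre-tax earnings = £6,939,129.80.
DCL = total CM / (EBIT − I) = £12,744,685.80 / £6,939,129.80 = 1.8366.
%ΔEPS = DCL × %ΔSales = 1.8366 × -16.9% = -31.0%.

-31.0%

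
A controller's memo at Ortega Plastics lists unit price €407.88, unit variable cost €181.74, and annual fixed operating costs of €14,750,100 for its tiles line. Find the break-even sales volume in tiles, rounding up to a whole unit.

Unit CM = price − variable cost = €407.88 − €181.74 = €226.14.
Units to break even: €14,750,100 ÷ €226.14 = 65,225.52, rounded up to 65,226.

65,226 tiles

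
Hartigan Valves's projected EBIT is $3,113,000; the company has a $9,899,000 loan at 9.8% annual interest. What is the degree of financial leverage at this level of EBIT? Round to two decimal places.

1.45

Annual interest charges come to $970,102.00.
DFL = EBIT ÷ (EBIT − I) = $3,113,000 ÷ ($3,113,000 − $970,102.00) = $3,113,000 ÷ $2,142,898.00 = 1.4527.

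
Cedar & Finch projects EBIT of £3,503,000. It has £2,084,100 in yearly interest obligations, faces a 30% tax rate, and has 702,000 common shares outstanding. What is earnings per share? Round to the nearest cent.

£1.41

Interest = £2,084,100.00, so EBT = £3,503,000 − £2,084,100.00 = £1,418,900.00.
Net income = £1,418,900.00 × (1 − 0.30) = £993,230.00.
EPS = £993,230.00 ÷ 702,000 = £1.41.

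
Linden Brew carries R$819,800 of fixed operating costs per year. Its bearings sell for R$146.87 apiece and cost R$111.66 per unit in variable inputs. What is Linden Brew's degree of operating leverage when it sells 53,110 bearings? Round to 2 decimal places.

Total contribution margin = 53,110 × R$35.21 = R$1,870,003.10.
Operating income = contribution − fixed costs = R$1,870,003.10 − R$819,800 = R$1,050,203.10.
DOL = contribution ÷ EBIT = R$1,870,003.10 ÷ R$1,050,203.10 = 1.7806.

1.78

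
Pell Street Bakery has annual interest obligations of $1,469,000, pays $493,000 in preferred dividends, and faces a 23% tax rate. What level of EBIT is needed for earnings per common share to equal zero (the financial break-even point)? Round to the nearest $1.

Grossing the preferred dividend up to pre-tax terms: $493,000 / (1 − 0.23) = $640,259.74.
Financial break-even EBIT = interest + D_p ÷ (1 − t) = $1,469,000 + $640,259.74 = $2,109,259.74.

$2,109,260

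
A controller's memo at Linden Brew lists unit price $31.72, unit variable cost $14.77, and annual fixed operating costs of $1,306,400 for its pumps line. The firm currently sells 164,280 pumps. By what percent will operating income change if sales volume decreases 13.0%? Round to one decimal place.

-24.5%

At 164,280 units, contribution = 164,280 × $16.95 = $2,784,546.00.
EBIT = $2,784,546.00 − $1,306,400 = $1,478,146.00.
Degree of operating leverage = $2,784,546.00 / $1,478,146.00 = 1.8838.
%ΔEBIT = DOL × %ΔSales = 1.8838 × -13.0% = -24.5%.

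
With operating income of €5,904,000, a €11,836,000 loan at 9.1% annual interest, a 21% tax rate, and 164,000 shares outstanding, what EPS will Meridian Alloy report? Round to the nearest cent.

Pre-tax income = €5,904,000 − €1,077,076.00 = €4,826,924.00.
Net income = €4,826,924.00 × (1 − 0.21) = €3,813,269.96.
Per share: €3,813,269.96 / 164,000 shares = €23.25.

€23.25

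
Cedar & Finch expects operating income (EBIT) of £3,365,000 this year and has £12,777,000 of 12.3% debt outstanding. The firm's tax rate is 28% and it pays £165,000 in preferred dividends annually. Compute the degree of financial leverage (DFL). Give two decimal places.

Annual interest charges come to £1,571,571.00.
Pre-tax preferred-dividend burden = £165,000 ÷ (1 − 0.28) = £229,166.67.
DFL = EBIT ÷ [EBIT − I − D_p/(1−t)] = £3,365,000 ÷ [£3,365,000 − £1,571,571.00 − £229,166.67] = £3,365,000 ÷ £1,564,262.33 = 2.1512.

2.15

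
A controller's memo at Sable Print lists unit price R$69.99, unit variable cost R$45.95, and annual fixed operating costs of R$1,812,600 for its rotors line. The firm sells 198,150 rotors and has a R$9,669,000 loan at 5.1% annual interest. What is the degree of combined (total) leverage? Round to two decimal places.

Total contribution margin = 198,150 × R$24.04 = R$4,763,526.00.
Operating income = contribution − fixed costs = R$4,763,526.00 − R$1,812,600 = R$2,950,926.00. Interest = R$493,119.00, so EBIT − I = R$2,457,807.00.
Degree of total leverage = total CM / (EBIT − interest) = R$4,763,526.00 / R$2,457,807.00 = 1.9381.

1.94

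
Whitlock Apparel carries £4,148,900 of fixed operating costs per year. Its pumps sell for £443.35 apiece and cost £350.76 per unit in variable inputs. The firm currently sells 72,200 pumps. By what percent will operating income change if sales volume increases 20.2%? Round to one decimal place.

+53.2%

Total contribution margin = 72,200 × £92.59 = £6,684,998.00.
Subtracting fixed costs: EBIT = £6,684,998.00 − £4,148,900 = £2,536,098.00.
Degree of operating leverage = £6,684,998.00 / £2,536,098.00 = 2.6359.
Operating income changes by 2.6359 × +20.2% = +53.2%.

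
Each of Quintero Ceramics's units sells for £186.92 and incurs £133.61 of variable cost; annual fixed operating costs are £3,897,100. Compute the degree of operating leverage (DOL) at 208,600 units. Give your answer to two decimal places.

At 208,600 units, contribution = 208,600 × £53.31 = £11,120,466.00.
Operating income = contribution − fixed costs = £11,120,466.00 − £3,897,100 = £7,223,366.00.
DOL = contribution ÷ EBIT = £11,120,466.00 ÷ £7,223,366.00 = 1.5395.

1.54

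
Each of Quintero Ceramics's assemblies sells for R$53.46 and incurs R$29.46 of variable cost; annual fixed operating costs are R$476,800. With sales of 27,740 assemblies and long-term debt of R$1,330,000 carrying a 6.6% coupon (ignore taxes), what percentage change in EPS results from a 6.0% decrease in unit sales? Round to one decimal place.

Total contribution margin = 27,740 × R$24.00 = R$665,760.00.
Operating income = contribution − fixed costs = R$665,760.00 − R$476,800 = R$188,960.00.
Interest = R$87,780.00, so EBIT − I = R$101,180.00.
Degree of combined leverage = contribution ÷ (EBIT − I) = R$665,760.00 ÷ R$101,180.00 = 6.5800.
EPS therefore changes by 6.5800 × (-6.0%) = -39.5%.

-39.5%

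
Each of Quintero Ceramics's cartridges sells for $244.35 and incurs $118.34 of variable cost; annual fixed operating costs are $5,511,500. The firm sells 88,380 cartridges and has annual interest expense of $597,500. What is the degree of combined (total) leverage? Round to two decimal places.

Total contribution margin = 88,380 × $126.01 = $11,136,763.80.
EBIT = $11,136,763.80 − $5,511,500 = $5,625,263.80. Interest = $597,500.00.
DOL = $11,136,763.80 ÷ $5,625,263.80 = 1.9798; DFL = $5,625,263.80 ÷ $5,027,763.80 = 1.1188.
Combined leverage = 1.9798 × 1.1188 = 2.2150.

2.22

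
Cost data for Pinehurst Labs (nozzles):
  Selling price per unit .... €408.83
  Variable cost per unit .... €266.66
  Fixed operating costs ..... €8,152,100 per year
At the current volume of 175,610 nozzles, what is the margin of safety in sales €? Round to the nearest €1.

€48,352,116

Unit CM = price − variable cost = €408.83 − €266.66 = €142.17. Break-even units = €8,152,100 ÷ €142.17 = 57,340.51; break-even revenue = 57,340.51 × €408.83 = €23,442,519.82.
Current sales = 175,610 × €408.83 = €71,794,636.30.
Margin of safety = €71,794,636.30 − €23,442,519.82 = €48,352,116.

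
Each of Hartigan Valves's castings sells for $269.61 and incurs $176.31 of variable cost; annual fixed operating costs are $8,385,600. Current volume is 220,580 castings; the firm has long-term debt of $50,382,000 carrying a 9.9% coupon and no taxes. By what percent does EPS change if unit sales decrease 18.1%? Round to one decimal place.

Total contribution margin = 220,580 × $93.30 = $20,580,114.00.
Operating income = contribution − fixed costs = $20,580,114.00 − $8,385,600 = $12,194,514.00.
Interest = $4,987,818.00, so EBIT − I = $7,206,696.00.
Degree of combined leverage = contribution ÷ (EBIT − I) = $20,580,114.00 ÷ $7,206,696.00 = 2.8557.
EPS therefore changes by 2.8557 × (-18.1%) = -51.7%.

-51.7%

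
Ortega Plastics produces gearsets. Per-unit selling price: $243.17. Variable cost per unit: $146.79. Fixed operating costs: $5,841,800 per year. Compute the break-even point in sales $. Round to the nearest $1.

Contribution margin per unit = $243.17 − $146.79 = $96.38, a CM ratio of $96.38 ÷ $243.17 = 0.3963.
Break-even sales = FC ÷ CM ratio = $5,841,800 × $243.17 / $96.38 = $14,739,059.

$14,739,059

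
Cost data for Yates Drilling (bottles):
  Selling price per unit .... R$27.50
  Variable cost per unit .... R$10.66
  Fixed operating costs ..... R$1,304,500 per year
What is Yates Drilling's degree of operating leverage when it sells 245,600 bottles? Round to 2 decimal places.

1.46

Contribution at this volume is 245,600 × R$16.84 = R$4,135,904.00.
Operating income = contribution − fixed costs = R$4,135,904.00 − R$1,304,500 = R$2,831,404.00.
Degree of operating leverage = R$4,135,904.00 / R$2,831,404.00 = 1.4607.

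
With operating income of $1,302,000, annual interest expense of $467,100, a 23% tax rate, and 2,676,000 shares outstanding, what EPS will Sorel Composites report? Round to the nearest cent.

$0.24

Pre-tax income = $1,302,000 − $467,100.00 = $834,900.00.
After tax at 23%: net income = $834,900.00 × 0.77 = $642,873.00.
EPS = $642,873.00 ÷ 2,676,000 = $0.24.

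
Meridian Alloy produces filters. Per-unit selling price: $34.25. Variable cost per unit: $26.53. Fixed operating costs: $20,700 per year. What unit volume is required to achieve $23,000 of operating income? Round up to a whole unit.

Contribution margin per unit = $34.25 − $26.53 = $7.72.
Need Q such that Q × $7.72 − $20,700 = $23,000, i.e. Q = $43,700 / $7.72 = 5,660.62 → 5,661.

5,661 filters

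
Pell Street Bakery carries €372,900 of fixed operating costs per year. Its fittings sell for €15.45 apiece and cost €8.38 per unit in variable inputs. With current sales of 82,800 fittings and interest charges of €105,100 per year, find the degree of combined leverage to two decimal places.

5.45

At 82,800 units, contribution = 82,800 × €7.07 = €585,396.00.
Operating income = contribution − fixed costs = €585,396.00 − €372,900 = €212,496.00. Interest = €105,100.00, so EBIT − I = €107,396.00.
DCL = contribution ÷ (EBIT − I) = €585,396.00 ÷ €107,396.00 = 5.4508.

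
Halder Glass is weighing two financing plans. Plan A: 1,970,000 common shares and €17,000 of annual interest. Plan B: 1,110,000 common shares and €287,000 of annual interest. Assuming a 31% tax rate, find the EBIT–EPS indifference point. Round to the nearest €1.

€635,488

Set EPS_A = EPS_B: (EBIT − €17,000)(1 − 0.31) ÷ 1,970,000 = (EBIT − €287,000)(1 − 0.31) ÷ 1,110,000.
The (1 − t) factor cancels: (EBIT − 17,000) × 1,110,000 = (EBIT − 287,000) × 1,970,000.
EBIT × (1,970,000 − 1,110,000) = 287,000 × 1,970,000 − 17,000 × 1,110,000 = 546,520,000,000, so EBIT = 546,520,000,000 ÷ 860,000 = 635,488.37.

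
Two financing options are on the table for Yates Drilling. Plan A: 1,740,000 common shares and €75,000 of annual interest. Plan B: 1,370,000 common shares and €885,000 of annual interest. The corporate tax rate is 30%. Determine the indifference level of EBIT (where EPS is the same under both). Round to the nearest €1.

€3,884,189

Set EPS_A = EPS_B: (EBIT − €75,000)(1 − 0.30) ÷ 1,740,000 = (EBIT − €885,000)(1 − 0.30) ÷ 1,370,000.
The (1 − t) factor cancels: (EBIT − 75,000) × 1,370,000 = (EBIT − 885,000) × 1,740,000.
EBIT × (1,740,000 − 1,370,000) = 885,000 × 1,740,000 − 75,000 × 1,370,000 = 1,437,150,000,000, so EBIT = 1,437,150,000,000 ÷ 370,000 = 3,884,189.19.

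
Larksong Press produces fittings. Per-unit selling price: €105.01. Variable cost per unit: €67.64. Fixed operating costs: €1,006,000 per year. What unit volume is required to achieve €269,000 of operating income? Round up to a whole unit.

34,119 fittings

Each unit contributes €105.01 − €67.64 = €37.37.
Units = (FC + target) / CM = (€1,006,000 + €269,000) / €37.37 = 34,118.28, so 34,119 fittings.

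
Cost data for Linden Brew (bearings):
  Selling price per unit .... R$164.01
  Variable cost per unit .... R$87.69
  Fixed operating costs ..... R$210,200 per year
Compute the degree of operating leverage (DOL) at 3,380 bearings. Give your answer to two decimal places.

5.40

Total contribution margin = 3,380 × R$76.32 = R$257,961.60.
Subtracting fixed costs: EBIT = R$257,961.60 − R$210,200 = R$47,761.60.
So DOL = total CM / EBIT = R$257,961.60 / R$47,761.60 = 5.4010.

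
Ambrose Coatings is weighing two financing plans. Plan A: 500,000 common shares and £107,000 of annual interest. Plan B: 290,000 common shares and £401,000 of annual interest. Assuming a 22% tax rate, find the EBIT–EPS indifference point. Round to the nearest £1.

£807,000

At indifference, (EBIT − 107,000)(1 − t)/500,000 = (EBIT − 401,000)(1 − t)/290,000.
Cancelling (1 − t) and cross-multiplying: 290,000·(EBIT − 107,000) = 500,000·(EBIT − 401,000).
Solving, EBIT = (401,000·500,000 − 107,000·290,000) / (500,000 − 290,000) = 169,470,000,000 / 210,000 = 807,000.00.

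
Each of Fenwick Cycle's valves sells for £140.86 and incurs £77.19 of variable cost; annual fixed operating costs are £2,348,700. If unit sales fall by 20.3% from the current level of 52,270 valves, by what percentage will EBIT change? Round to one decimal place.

Contribution at this volume is 52,270 × £63.67 = £3,328,030.90.
EBIT = £3,328,030.90 − £2,348,700 = £979,330.90.
DOL = contribution ÷ EBIT = £3,328,030.90 ÷ £979,330.90 = 3.3983.
%ΔEBIT = DOL × %ΔSales = 3.3983 × -20.3% = -69.0%.

-69.0%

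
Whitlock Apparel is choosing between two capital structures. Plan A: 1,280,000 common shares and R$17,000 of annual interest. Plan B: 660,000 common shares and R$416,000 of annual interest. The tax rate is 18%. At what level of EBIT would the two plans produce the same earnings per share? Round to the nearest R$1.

Set EPS_A = EPS_B: (EBIT − R$17,000)(1 − 0.18) ÷ 1,280,000 = (EBIT − R$416,000)(1 − 0.18) ÷ 660,000.
Cancelling (1 − t) and cross-multiplying: 660,000·(EBIT − 17,000) = 1,280,000·(EBIT − 416,000).
EBIT × (1,280,000 − 660,000) = 416,000 × 1,280,000 − 17,000 × 660,000 = 521,260,000,000, so EBIT = 521,260,000,000 ÷ 620,000 = 840,741.94.

R$840,742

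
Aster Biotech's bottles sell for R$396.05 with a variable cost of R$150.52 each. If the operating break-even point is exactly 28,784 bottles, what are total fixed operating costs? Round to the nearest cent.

Unit CM = price − variable cost = R$396.05 − R$150.52 = R$245.53.
Fixed costs = break-even units × CM = 28,784 × R$245.53 = R$7,067,335.52.

R$7,067,335.52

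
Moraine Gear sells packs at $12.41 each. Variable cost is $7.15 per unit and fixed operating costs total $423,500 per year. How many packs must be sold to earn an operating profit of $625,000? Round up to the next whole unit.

Unit CM = price − variable cost = $12.41 − $7.15 = $5.26.
Required volume = (fixed costs + target profit) ÷ CM = ($423,500 + $625,000) ÷ $5.26 = 199,334.60, so 199,335 packs.

199,335 packs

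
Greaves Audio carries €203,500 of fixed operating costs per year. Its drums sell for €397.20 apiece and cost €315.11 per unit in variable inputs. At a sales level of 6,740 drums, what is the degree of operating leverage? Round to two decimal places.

1.58

At 6,740 units, contribution = 6,740 × €82.09 = €553,286.60.
Subtracting fixed costs: EBIT = €553,286.60 − €203,500 = €349,786.60.
Degree of operating leverage = €553,286.60 / €349,786.60 = 1.5818.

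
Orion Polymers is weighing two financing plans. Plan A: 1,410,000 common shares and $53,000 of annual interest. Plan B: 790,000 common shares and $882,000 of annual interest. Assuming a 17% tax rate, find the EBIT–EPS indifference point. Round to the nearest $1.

$1,938,306

At indifference, (EBIT − 53,000)(1 − t)/1,410,000 = (EBIT − 882,000)(1 − t)/790,000.
The (1 − t) factor cancels: (EBIT − 53,000) × 790,000 = (EBIT − 882,000) × 1,410,000.
Solving, EBIT = (882,000·1,410,000 − 53,000·790,000) / (1,410,000 − 790,000) = 1,201,750,000,000 / 620,000 = 1,938,306.45.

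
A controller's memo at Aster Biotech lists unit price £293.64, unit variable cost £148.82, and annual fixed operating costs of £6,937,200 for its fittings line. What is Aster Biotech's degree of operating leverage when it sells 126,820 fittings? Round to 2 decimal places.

1.61

At 126,820 units, contribution = 126,820 × £144.82 = £18,366,072.40.
Subtracting fixed costs: EBIT = £18,366,072.40 − £6,937,200 = £11,428,872.40.
DOL = contribution ÷ EBIT = £18,366,072.40 ÷ £11,428,872.40 = 1.6070.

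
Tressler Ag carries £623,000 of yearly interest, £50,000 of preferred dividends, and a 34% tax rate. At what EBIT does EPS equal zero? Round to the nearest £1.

Preferred dividends are paid after tax, so their pre-tax equivalent is £50,000 ÷ (1 − 0.34) = £75,757.58.
EPS = 0 when EBIT covers interest plus the pre-tax preferred burden: £623,000 + £75,757.58 = £698,757.58.

£698,758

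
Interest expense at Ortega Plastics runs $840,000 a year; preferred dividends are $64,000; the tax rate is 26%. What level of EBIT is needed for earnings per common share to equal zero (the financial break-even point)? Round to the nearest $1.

Grossing the preferred dividend up to pre-tax terms: $64,000 / (1 − 0.26) = $86,486.49.
EPS = 0 when EBIT covers interest plus the pre-tax preferred burden: $840,000 + $86,486.49 = $926,486.49.

$926,486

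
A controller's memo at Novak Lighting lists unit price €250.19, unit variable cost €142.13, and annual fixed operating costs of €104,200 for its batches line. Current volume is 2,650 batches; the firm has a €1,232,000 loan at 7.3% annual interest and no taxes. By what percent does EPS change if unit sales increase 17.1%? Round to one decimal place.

Total contribution margin = 2,650 × €108.06 = €286,359.00.
Operating income = contribution − fixed costs = €286,359.00 − €104,200 = €182,159.00.
Interest = €89,936.00, so EBIT − I = €92,223.00.
Degree of combined leverage = contribution ÷ (EBIT − I) = €286,359.00 ÷ €92,223.00 = 3.1051.
%ΔEPS = DCL × %ΔSales = 3.1051 × +17.1% = +53.1%.

+53.1%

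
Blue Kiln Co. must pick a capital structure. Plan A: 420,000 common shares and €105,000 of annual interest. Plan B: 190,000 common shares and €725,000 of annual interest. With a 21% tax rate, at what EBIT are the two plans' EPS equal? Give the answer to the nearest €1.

€1,237,174

Set EPS_A = EPS_B: (EBIT − €105,000)(1 − 0.21) ÷ 420,000 = (EBIT − €725,000)(1 − 0.21) ÷ 190,000.
The (1 − t) factor cancels: (EBIT − 105,000) × 190,000 = (EBIT − 725,000) × 420,000.
Solving, EBIT = (725,000·420,000 − 105,000·190,000) / (420,000 − 190,000) = 284,550,000,000 / 230,000 = 1,237,173.91.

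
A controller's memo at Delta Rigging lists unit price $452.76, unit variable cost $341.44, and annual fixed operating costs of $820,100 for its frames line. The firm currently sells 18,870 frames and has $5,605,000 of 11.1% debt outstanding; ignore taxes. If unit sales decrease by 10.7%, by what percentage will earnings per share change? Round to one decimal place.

-34.1%

Total contribution margin = 18,870 × $111.32 = $2,100,608.40.
Subtracting fixed costs: EBIT = $2,100,608.40 − $820,100 = $1,280,508.40.
After interest of $622,155.00, pre-tax earnings = $658,353.40.
Degree of combined leverage = contribution ÷ (EBIT − I) = $2,100,608.40 ÷ $658,353.40 = 3.1907.
EPS therefore changes by 3.1907 × (-10.7%) = -34.1%.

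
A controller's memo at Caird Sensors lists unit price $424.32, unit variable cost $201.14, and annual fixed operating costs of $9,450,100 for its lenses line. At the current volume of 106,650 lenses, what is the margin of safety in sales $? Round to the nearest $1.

$27,286,767

Contribution margin per unit = $424.32 − $201.14 = $223.18. Break-even units = $9,450,100 ÷ $223.18 = 42,342.95; break-even revenue = 42,342.95 × $424.32 = $17,966,961.34.
Actual sales revenue = 106,650 × $424.32 = $45,253,728.00.
Margin of safety = $45,253,728.00 − $17,966,961.34 = $27,286,767.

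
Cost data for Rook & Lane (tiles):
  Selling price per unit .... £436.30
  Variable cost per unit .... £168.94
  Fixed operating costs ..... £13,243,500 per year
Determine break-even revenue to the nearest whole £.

£21,611,831

CM per unit = £436.30 − £168.94 = £267.36; CM ratio = £267.36 / £436.30 = 0.6128.
Break-even revenue = fixed costs × price ÷ CM = £13,243,500 × £436.30 ÷ £267.36 = £21,611,831.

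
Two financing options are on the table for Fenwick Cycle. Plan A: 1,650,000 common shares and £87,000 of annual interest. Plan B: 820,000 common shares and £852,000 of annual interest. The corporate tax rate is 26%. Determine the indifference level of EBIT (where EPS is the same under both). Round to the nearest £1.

£1,607,783

At indifference, (EBIT − 87,000)(1 − t)/1,650,000 = (EBIT − 852,000)(1 − t)/820,000.
Cancelling (1 − t) and cross-multiplying: 820,000·(EBIT − 87,000) = 1,650,000·(EBIT − 852,000).
Solving, EBIT = (852,000·1,650,000 − 87,000·820,000) / (1,650,000 − 820,000) = 1,334,460,000,000 / 830,000 = 1,607,783.13.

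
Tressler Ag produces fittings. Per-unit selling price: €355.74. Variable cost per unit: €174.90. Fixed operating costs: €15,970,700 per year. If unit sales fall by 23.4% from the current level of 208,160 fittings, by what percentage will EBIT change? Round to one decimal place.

At 208,160 units, contribution = 208,160 × €180.84 = €37,643,654.40.
Operating income = contribution − fixed costs = €37,643,654.40 − €15,970,700 = €21,672,954.40.
DOL = contribution ÷ EBIT = €37,643,654.40 ÷ €21,672,954.40 = 1.7369.
So EBIT moves 1.7369 × (-23.4%) = -40.6%.

-40.6%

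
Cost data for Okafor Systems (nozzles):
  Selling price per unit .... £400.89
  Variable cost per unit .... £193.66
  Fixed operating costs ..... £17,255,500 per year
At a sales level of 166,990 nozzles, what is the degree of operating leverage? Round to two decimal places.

Total contribution margin = 166,990 × £207.23 = £34,605,337.70.
EBIT = £34,605,337.70 − £17,255,500 = £17,349,837.70.
So DOL = total CM / EBIT = £34,605,337.70 / £17,349,837.70 = 1.9946.

1.99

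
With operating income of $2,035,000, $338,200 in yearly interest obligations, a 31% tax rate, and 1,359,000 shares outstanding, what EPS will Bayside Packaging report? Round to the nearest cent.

Pre-tax income = $2,035,000 − $338,200.00 = $1,696,800.00.
Net income = $1,696,800.00 × (1 − 0.31) = $1,170,792.00.
EPS = $1,170,792.00 ÷ 1,359,000 = $0.86.

$0.86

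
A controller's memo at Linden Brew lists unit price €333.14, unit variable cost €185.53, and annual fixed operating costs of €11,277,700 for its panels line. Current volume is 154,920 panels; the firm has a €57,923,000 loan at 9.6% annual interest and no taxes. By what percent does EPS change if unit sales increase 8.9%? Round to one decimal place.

Contribution at this volume is 154,920 × €147.61 = €22,867,741.20.
Operating income = contribution − fixed costs = €22,867,741.20 − €11,277,700 = €11,590,041.20.
Interest = €5,560,608.00, so EBIT − I = €6,029,433.20.
Degree of combined leverage = contribution ÷ (EBIT − I) = €22,867,741.20 ÷ €6,029,433.20 = 3.7927.
%ΔEPS = DCL × %ΔSales = 3.7927 × +8.9% = +33.8%.

+33.8%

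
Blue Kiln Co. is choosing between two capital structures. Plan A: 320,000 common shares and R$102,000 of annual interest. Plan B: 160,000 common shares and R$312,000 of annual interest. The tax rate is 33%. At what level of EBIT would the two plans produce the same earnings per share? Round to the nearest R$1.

Set EPS_A = EPS_B: (EBIT − R$102,000)(1 − 0.33) ÷ 320,000 = (EBIT − R$312,000)(1 − 0.33) ÷ 160,000.
Cancelling (1 − t) and cross-multiplying: 160,000·(EBIT − 102,000) = 320,000·(EBIT − 312,000).
Solving, EBIT = (312,000·320,000 − 102,000·160,000) / (320,000 − 160,000) = 83,520,000,000 / 160,000 = 522,000.00.

R$522,000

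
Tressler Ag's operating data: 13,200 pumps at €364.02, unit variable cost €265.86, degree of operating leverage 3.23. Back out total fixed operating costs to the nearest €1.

At 13,200 units, contribution = 13,200 × €98.16 = €1,295,712.00.
Since DOL = CM ÷ EBIT, EBIT = €1,295,712.00 ÷ 3.23 = €401,149.23.
Fixed costs = CM − EBIT = €1,295,712.00 − €401,149.23 = €894,563.

€894,563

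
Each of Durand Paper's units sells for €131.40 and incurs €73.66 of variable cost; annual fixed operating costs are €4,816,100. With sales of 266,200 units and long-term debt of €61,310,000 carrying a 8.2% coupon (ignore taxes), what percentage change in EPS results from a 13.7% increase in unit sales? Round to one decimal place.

Total contribution margin = 266,200 × €57.74 = €15,370,388.00.
Subtracting fixed costs: EBIT = €15,370,388.00 − €4,816,100 = €10,554,288.00.
Interest = €5,027,420.00, so EBIT − I = €5,526,868.00.
DCL = total CM / (EBIT − I) = €15,370,388.00 / €5,526,868.00 = 2.7810.
EPS therefore changes by 2.7810 × (+13.7%) = +38.1%.

+38.1%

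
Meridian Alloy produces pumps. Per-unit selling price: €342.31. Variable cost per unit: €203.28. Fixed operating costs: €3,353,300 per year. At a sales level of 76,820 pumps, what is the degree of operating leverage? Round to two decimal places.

1.46

Total contribution margin = 76,820 × €139.03 = €10,680,284.60.
Operating income = contribution − fixed costs = €10,680,284.60 − €3,353,300 = €7,326,984.60.
Degree of operating leverage = €10,680,284.60 / €7,326,984.60 = 1.4577.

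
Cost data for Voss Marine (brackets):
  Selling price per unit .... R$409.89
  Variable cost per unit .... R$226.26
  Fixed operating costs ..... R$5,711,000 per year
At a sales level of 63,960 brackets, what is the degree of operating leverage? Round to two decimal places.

At 63,960 units, contribution = 63,960 × R$183.63 = R$11,744,974.80.
Operating income = contribution − fixed costs = R$11,744,974.80 − R$5,711,000 = R$6,033,974.80.
Degree of operating leverage = R$11,744,974.80 / R$6,033,974.80 = 1.9465.

1.95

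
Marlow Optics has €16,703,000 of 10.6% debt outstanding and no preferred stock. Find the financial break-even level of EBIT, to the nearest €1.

Annual interest = 10.6% × €16,703,000 = €1,770,518.00.
With no preferred dividends, EPS = 0 when EBIT exactly covers interest, so the financial break-even EBIT is €1,770,518.00.

€1,770,518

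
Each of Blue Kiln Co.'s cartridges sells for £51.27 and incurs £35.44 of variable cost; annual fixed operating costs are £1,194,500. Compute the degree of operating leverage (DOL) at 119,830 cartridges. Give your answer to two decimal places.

2.70

Total contribution margin = 119,830 × £15.83 = £1,896,908.90.
Subtracting fixed costs: EBIT = £1,896,908.90 − £1,194,500 = £702,408.90.
DOL = contribution ÷ EBIT = £1,896,908.90 ÷ £702,408.90 = 2.7006.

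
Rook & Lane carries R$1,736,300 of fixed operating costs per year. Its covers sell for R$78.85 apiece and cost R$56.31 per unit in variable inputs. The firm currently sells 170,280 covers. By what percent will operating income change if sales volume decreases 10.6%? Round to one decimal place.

-19.4%

Total contribution margin = 170,280 × R$22.54 = R$3,838,111.20.
Operating income = contribution − fixed costs = R$3,838,111.20 − R$1,736,300 = R$2,101,811.20.
DOL = contribution ÷ EBIT = R$3,838,111.20 ÷ R$2,101,811.20 = 1.8261.
Operating income changes by 1.8261 × -10.6% = -19.4%.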